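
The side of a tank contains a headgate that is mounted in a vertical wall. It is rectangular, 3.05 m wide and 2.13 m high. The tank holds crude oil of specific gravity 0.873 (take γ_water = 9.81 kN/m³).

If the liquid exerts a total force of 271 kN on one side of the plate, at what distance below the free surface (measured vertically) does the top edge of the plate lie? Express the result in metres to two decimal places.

d_top ≈ 3.81 m

γ = 0.873 × 9.81 = 8.56413 kN/m³.
A = 3.05 × 2.13 = 6.4965 m².
From F = γ·h_c·A, the centroid depth is h_c = 271/(8.56413 × 6.4965) = 4.87087 m.
The centroid lies 2.13/2 = 1.065 m below the top edge, so the top edge sits at h_top = 4.87087 − 1.065 = 3.80587 m below the surface.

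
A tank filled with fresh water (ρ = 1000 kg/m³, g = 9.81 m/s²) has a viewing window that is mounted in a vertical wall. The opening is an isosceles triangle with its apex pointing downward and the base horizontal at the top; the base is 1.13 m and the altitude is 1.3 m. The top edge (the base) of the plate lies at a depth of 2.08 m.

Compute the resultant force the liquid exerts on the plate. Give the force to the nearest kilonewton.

γ = ρg = 1000 × 9.81 = 9810 N/m³ = 9.81 kN/m³.
With the apex down, the centroid sits h/3 = 1.3/3 = 0.433333 m below the base (the top edge), so the centroid depth is h_c = 2.08 + 0.433333 = 2.51333 m.
A = ½ × 1.13 × 1.3 = 0.7345 m².
Resultant F = γ·h_c·A = 9.81 × 2.51333 × 0.7345 = 18.1097 kN.

F ≈ 18 kN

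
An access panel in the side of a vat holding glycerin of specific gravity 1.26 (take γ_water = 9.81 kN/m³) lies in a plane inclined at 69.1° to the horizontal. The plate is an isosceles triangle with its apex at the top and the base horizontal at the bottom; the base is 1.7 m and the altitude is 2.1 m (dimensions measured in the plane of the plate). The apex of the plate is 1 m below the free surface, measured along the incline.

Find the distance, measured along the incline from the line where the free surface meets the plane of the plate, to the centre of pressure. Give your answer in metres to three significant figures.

y_p = 2.50 m

γ = 1.26 × 9.81 = 12.3606 kN/m³.
Let θ = 69.1° be the plate's angle to the horizontal; measure y along the incline from where the plane meets the free surface. Vertical depth h = y·sinθ with sinθ = 0.934204.
With the apex up, the centroid sits 2h/3 = 2 × 2.1/3 = 1.4 m below the apex, so y_c = 1 + 1.4 = 2.4 m and h_c = 2.4 × 0.934204 = 2.24209 m.
A = ½ × 1.7 × 2.1 = 1.785 m².
Resultant F = γ·h_c·A = 12.3606 × 2.24209 × 1.785 = 49.4687 kN.
I_c = b·h³/36 = 1.7 × 2.1³/36 = 0.437325 m⁴.
Centre of pressure: y_p = y_c + I_c/(y_c·A) = 2.4 + 0.437325/(2.4 × 1.785) = 2.4 + 0.102083 = 2.50208 m along the plane.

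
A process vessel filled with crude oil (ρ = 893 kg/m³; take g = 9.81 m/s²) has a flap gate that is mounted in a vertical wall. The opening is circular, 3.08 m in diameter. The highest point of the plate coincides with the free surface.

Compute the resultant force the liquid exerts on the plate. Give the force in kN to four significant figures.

γ = ρg = 893 × 9.81 / 1000 = 8.76033 kN/m³.
The centroid is at the centre, 1.54 m below the top of the plate, so the centroid depth is h_c = 1.54 m.
A = π(1.54)² = 7.4506 m².
Resultant F = γ·h_c·A = 8.76033 × 1.54 × 7.4506 = 100.515 kN.

F ≈ 100.5 kN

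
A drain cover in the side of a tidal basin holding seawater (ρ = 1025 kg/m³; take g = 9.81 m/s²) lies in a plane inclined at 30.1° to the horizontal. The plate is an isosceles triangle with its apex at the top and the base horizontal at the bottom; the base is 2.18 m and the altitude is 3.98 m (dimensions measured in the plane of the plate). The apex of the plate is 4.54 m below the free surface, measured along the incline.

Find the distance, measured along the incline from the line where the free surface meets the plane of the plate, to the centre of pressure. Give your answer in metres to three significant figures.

γ = ρg = 1025 × 9.81 / 1000 = 10.05525 kN/m³.
Let θ = 30.1° be the plate's angle to the horizontal; measure y along the incline from where the plane meets the free surface. Vertical depth h = y·sinθ with sinθ = 0.501511.
With the apex up, the centroid sits 2h/3 = 2 × 3.98/3 = 2.65333 m below the apex, so y_c = 4.54 + 2.65333 = 7.19333 m and h_c = 7.19333 × 0.501511 = 3.60753 m.
A = ½ × 2.18 × 3.98 = 4.3382 m².
Resultant F = γ·h_c·A = 10.05525 × 3.60753 × 4.3382 = 157.367 kN.
I_c = b·h³/36 = 2.18 × 3.98³/36 = 3.81771 m⁴.
Centre of pressure: y_p = y_c + I_c/(y_c·A) = 7.19333 + 3.81771/(7.19333 × 4.3382) = 7.19333 + 0.122339 = 7.31567 m along the plane.

y_p = 7.32 m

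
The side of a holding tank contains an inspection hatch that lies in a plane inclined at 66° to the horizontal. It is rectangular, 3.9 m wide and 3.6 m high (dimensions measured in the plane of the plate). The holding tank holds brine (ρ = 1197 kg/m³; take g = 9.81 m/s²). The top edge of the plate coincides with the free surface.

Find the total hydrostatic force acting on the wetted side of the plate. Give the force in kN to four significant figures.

F ≈ 271.1 kN

γ = ρg = 1197 × 9.81 / 1000 = 11.74257 kN/m³.
Let θ = 66° be the plate's angle to the horizontal; measure y along the incline from where the plane meets the free surface. Vertical depth h = y·sinθ with sinθ = 0.913545.
The centroid lies 3.6/2 = 1.8 m below the top edge, so y_c = 1.8 m and h_c = 1.8 × 0.913545 = 1.64438 m.
A = 3.9 × 3.6 = 14.04 m².
Resultant F = γ·h_c·A = 11.74257 × 1.64438 × 14.04 = 271.102 kN.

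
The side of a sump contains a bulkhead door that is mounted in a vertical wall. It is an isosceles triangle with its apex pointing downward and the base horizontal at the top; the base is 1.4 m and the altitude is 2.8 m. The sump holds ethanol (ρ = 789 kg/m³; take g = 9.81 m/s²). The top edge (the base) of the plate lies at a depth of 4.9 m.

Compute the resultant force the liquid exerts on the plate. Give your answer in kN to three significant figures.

γ = ρg = 789 × 9.81 / 1000 = 7.74009 kN/m³.
With the apex down, the centroid sits h/3 = 2.8/3 = 0.933333 m below the base (the top edge), so the centroid depth is h_c = 4.9 + 0.933333 = 5.83333 m.
A = ½ × 1.4 × 2.8 = 1.96 m².
Resultant F = γ·h_c·A = 7.74009 × 5.83333 × 1.96 = 88.495 kN.

F ≈ 88.5 kN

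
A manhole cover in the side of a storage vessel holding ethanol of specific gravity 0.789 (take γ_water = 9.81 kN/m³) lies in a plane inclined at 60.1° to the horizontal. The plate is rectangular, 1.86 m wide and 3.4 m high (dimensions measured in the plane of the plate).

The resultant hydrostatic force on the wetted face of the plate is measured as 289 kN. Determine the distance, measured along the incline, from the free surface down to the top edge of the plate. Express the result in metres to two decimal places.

γ = 0.789 × 9.81 = 7.74009 kN/m³.
A = 1.86 × 3.4 = 6.324 m².
From F = γ·h_c·A, the centroid depth is h_c = 289/(7.74009 × 6.324) = 5.90419 m.
Let θ = 60.1° be the plate's angle to the horizontal; measure y along the incline from where the plane meets the free surface. Vertical depth h = y·sinθ with sinθ = 0.866897.
Along the incline, y_c = h_c/sinθ = 5.90419/0.866897 = 6.81072 m.
The centroid lies 3.4/2 = 1.7 m below the top edge, so the top edge sits at y_top = 6.81072 − 1.7 = 5.11072 m along the incline.

y_top ≈ 5.11 m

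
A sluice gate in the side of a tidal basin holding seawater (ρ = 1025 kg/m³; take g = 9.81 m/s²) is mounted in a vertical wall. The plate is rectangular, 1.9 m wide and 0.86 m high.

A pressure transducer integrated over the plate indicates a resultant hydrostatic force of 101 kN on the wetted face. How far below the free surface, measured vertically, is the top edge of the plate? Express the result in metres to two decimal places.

γ = ρg = 1025 × 9.81 / 1000 = 10.05525 kN/m³.
A = 1.9 × 0.86 = 1.634 m².
From F = γ·h_c·A, the centroid depth is h_c = 101/(10.05525 × 1.634) = 6.14719 m.
The centroid lies 0.86/2 = 0.43 m below the top edge, so the top edge sits at h_top = 6.14719 − 0.43 = 5.71719 m below the surface.

d_top ≈ 5.72 m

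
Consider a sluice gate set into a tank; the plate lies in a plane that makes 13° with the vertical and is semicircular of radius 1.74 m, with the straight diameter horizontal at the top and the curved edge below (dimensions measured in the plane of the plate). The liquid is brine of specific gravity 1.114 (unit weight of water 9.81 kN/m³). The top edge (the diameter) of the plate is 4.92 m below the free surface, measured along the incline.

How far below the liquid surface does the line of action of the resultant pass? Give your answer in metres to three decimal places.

h_p = 5.550 m

γ = 1.114 × 9.81 = 10.92834 kN/m³.
The plate makes 13° with the vertical, i.e. θ = 90° − 13° = 77° to the horizontal. Measuring y along the incline from the free-surface line, vertical depth h = y·sinθ with sinθ = 0.974370.
The centroid of a semicircle lies 4r/(3π) = 0.738479 m from the diameter, here below the top edge, so y_c = 4.92 + 0.738479 = 5.65848 m and h_c = 5.65848 × 0.974370 = 5.51345 m.
A = πr²/2 = π × 1.74²/2 = 4.75574 m².
Resultant F = γ·h_c·A = 10.92834 × 5.51345 × 4.75574 = 286.547 kN.
I_c = (π/8 − 8/(9π))·r⁴ = 0.109757 × 1.74⁴ = 1.00607 m⁴.
Centre of pressure: y_p = y_c + I_c/(y_c·A) = 5.65848 + 1.00607/(5.65848 × 4.75574) = 5.65848 + 0.0373861 = 5.69587 m along the plane.
Vertically, h_p = y_p·sinθ = 5.69587 × 0.974370 = 5.54988 m.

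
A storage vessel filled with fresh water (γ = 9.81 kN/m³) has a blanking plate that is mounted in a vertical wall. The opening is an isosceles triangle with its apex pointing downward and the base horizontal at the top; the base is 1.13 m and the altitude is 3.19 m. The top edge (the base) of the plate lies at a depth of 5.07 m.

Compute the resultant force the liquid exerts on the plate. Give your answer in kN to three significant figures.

F ≈ 108 kN

γ = 9.81 kN/m³.
With the apex down, the centroid sits h/3 = 3.19/3 = 1.06333 m below the base (the top edge), so the centroid depth is h_c = 5.07 + 1.06333 = 6.13333 m.
A = ½ × 1.13 × 3.19 = 1.80235 m².
Resultant F = γ·h_c·A = 9.81 × 6.13333 × 1.80235 = 108.444 kN.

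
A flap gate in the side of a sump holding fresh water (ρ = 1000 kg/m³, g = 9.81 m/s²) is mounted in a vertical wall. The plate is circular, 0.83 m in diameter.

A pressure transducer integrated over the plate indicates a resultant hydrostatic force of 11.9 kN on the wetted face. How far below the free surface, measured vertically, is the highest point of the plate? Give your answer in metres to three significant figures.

d_top ≈ 1.83 m

γ = ρg = 1000 × 9.81 = 9810 N/m³ = 9.81 kN/m³.
A = π(0.415)² = 0.541061 m².
From F = γ·h_c·A, the centroid depth is h_c = 11.9/(9.81 × 0.541061) = 2.24198 m.
The centroid is at the centre, 0.415 m below the top of the plate, so the highest point sits at h_top = 2.24198 − 0.415 = 1.82698 m below the surface.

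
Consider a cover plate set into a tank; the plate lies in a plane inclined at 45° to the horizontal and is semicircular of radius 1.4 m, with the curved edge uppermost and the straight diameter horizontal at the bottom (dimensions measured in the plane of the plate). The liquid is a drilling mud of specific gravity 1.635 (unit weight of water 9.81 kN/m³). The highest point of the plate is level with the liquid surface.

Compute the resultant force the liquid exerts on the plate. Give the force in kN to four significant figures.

γ = 1.635 × 9.81 = 16.03935 kN/m³.
Let θ = 45° be the plate's angle to the horizontal; measure y along the incline from where the plane meets the free surface. Vertical depth h = y·sinθ with sinθ = 0.707107.
The centroid lies 4r/(3π) = 0.594178 m above the diameter, so r − 4r/(3π) = 1.4 − 0.594178 = 0.805822 m below the topmost point, so y_c = 0.805822 m and h_c = 0.805822 × 0.707107 = 0.569802 m.
A = πr²/2 = π × 1.4²/2 = 3.07876 m².
Resultant F = γ·h_c·A = 16.03935 × 0.569802 × 3.07876 = 28.1376 kN.

F ≈ 28.14 kN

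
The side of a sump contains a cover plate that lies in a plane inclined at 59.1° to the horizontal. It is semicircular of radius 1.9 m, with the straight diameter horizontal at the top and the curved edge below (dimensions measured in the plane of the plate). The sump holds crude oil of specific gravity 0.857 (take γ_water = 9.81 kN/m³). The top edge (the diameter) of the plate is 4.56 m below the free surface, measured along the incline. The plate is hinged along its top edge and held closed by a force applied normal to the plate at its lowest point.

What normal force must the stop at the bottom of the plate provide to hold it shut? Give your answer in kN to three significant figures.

γ = 0.857 × 9.81 = 8.40717 kN/m³.
Let θ = 59.1° be the plate's angle to the horizontal; measure y along the incline from where the plane meets the free surface. Vertical depth h = y·sinθ with sinθ = 0.858065.
The centroid of a semicircle lies 4r/(3π) = 0.806385 m from the diameter, here below the top edge, so y_c = 4.56 + 0.806385 = 5.36638 m and h_c = 5.36638 × 0.858065 = 4.6047 m.
A = πr²/2 = π × 1.9²/2 = 5.67057 m².
Resultant F = γ·h_c·A = 8.40717 × 4.6047 × 5.67057 = 219.522 kN.
I_c = (π/8 − 8/(9π))·r⁴ = 0.109757 × 1.9⁴ = 1.43036 m⁴.
Centre of pressure: y_p = y_c + I_c/(y_c·A) = 5.36638 + 1.43036/(5.36638 × 5.67057) = 5.36638 + 0.0470043 = 5.41338 m along the plane.
The resultant acts 0.806385 + 0.0470043 = 0.853389 m (along the plate) below the hinge at the top edge, so the moment about the hinge is M = F × 0.853389 = 219.522 × 0.853389 = 187.338 kN·m.
A normal force at the bottom, 1.9 m from the hinge, must supply this moment: P = 187.338/1.9 = 98.5989 kN.

P ≈ 98.6 kN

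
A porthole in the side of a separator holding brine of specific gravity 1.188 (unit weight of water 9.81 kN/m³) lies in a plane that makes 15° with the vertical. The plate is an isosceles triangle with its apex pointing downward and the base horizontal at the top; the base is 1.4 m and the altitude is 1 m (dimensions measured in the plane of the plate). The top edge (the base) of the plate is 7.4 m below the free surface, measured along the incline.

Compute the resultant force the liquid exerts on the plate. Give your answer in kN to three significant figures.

γ = 1.188 × 9.81 = 11.65428 kN/m³.
The plate makes 15° with the vertical, i.e. θ = 90° − 15° = 75° to the horizontal. Measuring y along the incline from the free-surface line, vertical depth h = y·sinθ with sinθ = 0.965926.
With the apex down, the centroid sits h/3 = 1/3 = 0.333333 m below the base (the top edge), so y_c = 7.4 + 0.333333 = 7.73333 m and h_c = 7.73333 × 0.965926 = 7.46982 m.
A = ½ × 1.4 × 1 = 0.7 m².
Resultant F = γ·h_c·A = 11.65428 × 7.46982 × 0.7 = 60.9388 kN.

F ≈ 60.9 kN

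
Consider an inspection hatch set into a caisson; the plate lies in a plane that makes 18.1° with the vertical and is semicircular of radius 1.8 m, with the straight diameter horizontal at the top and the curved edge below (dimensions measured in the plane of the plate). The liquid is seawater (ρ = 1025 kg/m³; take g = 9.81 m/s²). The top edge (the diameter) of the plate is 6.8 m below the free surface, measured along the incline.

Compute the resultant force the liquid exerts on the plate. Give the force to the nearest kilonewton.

F ≈ 368 kN

γ = ρg = 1025 × 9.81 / 1000 = 10.05525 kN/m³.
The plate makes 18.1° with the vertical, i.e. θ = 90° − 18.1° = 71.9° to the horizontal. Measuring y along the incline from the free-surface line, vertical depth h = y·sinθ with sinθ = 0.950516.
The centroid of a semicircle lies 4r/(3π) = 0.763944 m from the diameter, here below the top edge, so y_c = 6.8 + 0.763944 = 7.56394 m and h_c = 7.56394 × 0.950516 = 7.18965 m.
A = πr²/2 = π × 1.8²/2 = 5.08938 m².
Resultant F = γ·h_c·A = 10.05525 × 7.18965 × 5.08938 = 367.93 kN.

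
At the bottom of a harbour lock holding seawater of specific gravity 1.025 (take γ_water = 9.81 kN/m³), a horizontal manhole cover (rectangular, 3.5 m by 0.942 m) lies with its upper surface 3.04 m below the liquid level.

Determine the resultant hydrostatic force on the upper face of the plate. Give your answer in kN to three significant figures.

F ≈ 101 kN

γ = 1.025 × 9.81 = 10.05525 kN/m³.
The plate is horizontal, so pressure is uniform at p = γ·h = 10.05525 × 3.04 = 30.568 kN/m².
A = 3.5 × 0.942 = 3.297 m².
F = p·A = 30.568 × 3.297 = 100.783 kN.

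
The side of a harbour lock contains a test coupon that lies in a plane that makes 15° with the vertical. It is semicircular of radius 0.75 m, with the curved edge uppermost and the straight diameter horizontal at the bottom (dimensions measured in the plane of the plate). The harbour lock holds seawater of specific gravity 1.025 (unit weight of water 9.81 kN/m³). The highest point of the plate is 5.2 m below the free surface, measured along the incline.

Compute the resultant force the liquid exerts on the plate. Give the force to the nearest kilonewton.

γ = 1.025 × 9.81 = 10.05525 kN/m³.
The plate makes 15° with the vertical, i.e. θ = 90° − 15° = 75° to the horizontal. Measuring y along the incline from the free-surface line, vertical depth h = y·sinθ with sinθ = 0.965926.
The centroid lies 4r/(3π) = 0.31831 m above the diameter, so r − 4r/(3π) = 0.75 − 0.31831 = 0.43169 m below the topmost point, so y_c = 5.2 + 0.43169 = 5.63169 m and h_c = 5.63169 × 0.965926 = 5.4398 m.
A = πr²/2 = π × 0.75²/2 = 0.883573 m².
Resultant F = γ·h_c·A = 10.05525 × 5.4398 × 0.883573 = 48.3302 kN.

F ≈ 48 kN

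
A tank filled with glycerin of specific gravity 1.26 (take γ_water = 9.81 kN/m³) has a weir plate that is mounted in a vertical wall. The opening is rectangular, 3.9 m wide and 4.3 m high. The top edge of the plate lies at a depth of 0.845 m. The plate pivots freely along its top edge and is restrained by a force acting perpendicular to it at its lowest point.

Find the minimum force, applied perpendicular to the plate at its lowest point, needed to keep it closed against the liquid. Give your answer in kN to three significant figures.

γ = 1.26 × 9.81 = 12.3606 kN/m³.
The centroid lies 4.3/2 = 2.15 m below the top edge, so the centroid depth is h_c = 0.845 + 2.15 = 2.995 m.
A = 3.9 × 4.3 = 16.77 m².
Resultant F = γ·h_c·A = 12.3606 × 2.995 × 16.77 = 620.825 kN.
I_c = b·h³/12 = 3.9 × 4.3³/12 = 25.8398 m⁴.
Centre of pressure: y_p = y_c + I_c/(y_c·A) = 2.995 + 25.8398/(2.995 × 16.77) = 2.995 + 0.514469 = 3.50947 m along the plane.
The resultant acts 2.15 + 0.514469 = 2.66447 m (along the plate) below the hinge at the top edge, so the moment about the hinge is M = F × 2.66447 = 620.825 × 2.66447 = 1654.17 kN·m.
A normal force at the bottom, 4.3 m from the hinge, must supply this moment: P = 1654.17/4.3 = 384.691 kN.

P ≈ 385 kN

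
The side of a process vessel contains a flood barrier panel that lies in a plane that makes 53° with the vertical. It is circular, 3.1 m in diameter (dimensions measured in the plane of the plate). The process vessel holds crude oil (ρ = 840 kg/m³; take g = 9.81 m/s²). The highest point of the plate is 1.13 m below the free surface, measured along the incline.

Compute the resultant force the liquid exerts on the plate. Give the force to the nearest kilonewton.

γ = ρg = 840 × 9.81 / 1000 = 8.2404 kN/m³.
The plate makes 53° with the vertical, i.e. θ = 90° − 53° = 37° to the horizontal. Measuring y along the incline from the free-surface line, vertical depth h = y·sinθ with sinθ = 0.601815.
The centroid is at the centre, 1.55 m below the top of the plate, so y_c = 1.13 + 1.55 = 2.68 m and h_c = 2.68 × 0.601815 = 1.61286 m.
A = π(1.55)² = 7.54768 m².
Resultant F = γ·h_c·A = 8.2404 × 1.61286 × 7.54768 = 100.313 kN.

F ≈ 100 kN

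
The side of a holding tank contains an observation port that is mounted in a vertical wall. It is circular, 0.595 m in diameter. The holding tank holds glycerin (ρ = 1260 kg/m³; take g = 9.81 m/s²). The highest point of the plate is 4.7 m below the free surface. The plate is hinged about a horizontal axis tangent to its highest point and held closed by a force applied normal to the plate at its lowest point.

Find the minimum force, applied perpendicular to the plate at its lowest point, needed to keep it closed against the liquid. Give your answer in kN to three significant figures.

γ = ρg = 1260 × 9.81 / 1000 = 12.3606 kN/m³.
The centroid is at the centre, 0.2975 m below the top of the plate, so the centroid depth is h_c = 4.7 + 0.2975 = 4.9975 m.
A = π(0.2975)² = 0.278051 m².
Resultant F = γ·h_c·A = 12.3606 × 4.9975 × 0.278051 = 17.1758 kN.
I_c = πr⁴/4 = π × 0.2975⁴/4 = 0.0061523 m⁴.
Centre of pressure: y_p = y_c + I_c/(y_c·A) = 4.9975 + 0.0061523/(4.9975 × 0.278051) = 4.9975 + 0.00442752 = 5.00193 m along the plane.
The resultant acts 0.2975 + 0.00442752 = 0.301928 m (along the plate) below the hinge at the top edge, so the moment about the hinge is M = F × 0.301928 = 17.1758 × 0.301928 = 5.18585 kN·m.
A normal force at the bottom, 0.595 m from the hinge, must supply this moment: P = 5.18585/0.595 = 8.71571 kN.

P ≈ 8.72 kN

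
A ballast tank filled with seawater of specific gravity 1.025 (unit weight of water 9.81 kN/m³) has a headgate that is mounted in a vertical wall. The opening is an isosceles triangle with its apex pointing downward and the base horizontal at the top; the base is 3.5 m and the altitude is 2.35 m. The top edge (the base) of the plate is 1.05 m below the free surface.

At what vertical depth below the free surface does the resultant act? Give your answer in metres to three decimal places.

γ = 1.025 × 9.81 = 10.05525 kN/m³.
With the apex down, the centroid sits h/3 = 2.35/3 = 0.783333 m below the base (the top edge), so the centroid depth is h_c = 1.05 + 0.783333 = 1.83333 m.
A = ½ × 3.5 × 2.35 = 4.1125 m².
Resultant F = γ·h_c·A = 10.05525 × 1.83333 × 4.1125 = 75.8123 kN.
I_c = b·h³/36 = 3.5 × 2.35³/36 = 1.26174 m⁴.
Centre of pressure: y_p = y_c + I_c/(y_c·A) = 1.83333 + 1.26174/(1.83333 × 4.1125) = 1.83333 + 0.167349 = 2.00068 m along the plane.

h_p = 2.001 m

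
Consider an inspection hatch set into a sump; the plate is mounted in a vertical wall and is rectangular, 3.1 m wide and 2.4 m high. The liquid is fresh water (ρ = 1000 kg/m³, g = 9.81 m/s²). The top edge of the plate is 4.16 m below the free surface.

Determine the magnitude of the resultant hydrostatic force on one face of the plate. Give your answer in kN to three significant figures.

F ≈ 391 kN

γ = ρg = 1000 × 9.81 = 9810 N/m³ = 9.81 kN/m³.
The centroid lies 2.4/2 = 1.2 m below the top edge, so the centroid depth is h_c = 4.16 + 1.2 = 5.36 m.
A = 3.1 × 2.4 = 7.44 m².
Resultant F = γ·h_c·A = 9.81 × 5.36 × 7.44 = 391.207 kN.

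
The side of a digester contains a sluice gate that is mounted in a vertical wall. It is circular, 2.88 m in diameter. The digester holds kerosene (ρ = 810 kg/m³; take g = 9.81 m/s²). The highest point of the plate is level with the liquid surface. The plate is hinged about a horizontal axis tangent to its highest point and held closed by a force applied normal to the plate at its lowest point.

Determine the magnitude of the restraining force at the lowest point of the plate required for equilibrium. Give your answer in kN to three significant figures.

P ≈ 46.6 kN

γ = ρg = 810 × 9.81 / 1000 = 7.9461 kN/m³.
The centroid is at the centre, 1.44 m below the top of the plate, so the centroid depth is h_c = 1.44 m.
A = π(1.44)² = 6.51441 m².
Resultant F = γ·h_c·A = 7.9461 × 1.44 × 6.51441 = 74.5404 kN.
I_c = πr⁴/4 = π × 1.44⁴/4 = 3.37707 m⁴.
Centre of pressure: y_p = y_c + I_c/(y_c·A) = 1.44 + 3.37707/(1.44 × 6.51441) = 1.44 + 0.36 = 1.8 m along the plane.
The resultant acts 1.44 + 0.36 = 1.8 m (along the plate) below the hinge at the top edge, so the moment about the hinge is M = F × 1.8 = 74.5404 × 1.8 = 134.173 kN·m.
A normal force at the bottom, 2.88 m from the hinge, must supply this moment: P = 134.173/2.88 = 46.5878 kN.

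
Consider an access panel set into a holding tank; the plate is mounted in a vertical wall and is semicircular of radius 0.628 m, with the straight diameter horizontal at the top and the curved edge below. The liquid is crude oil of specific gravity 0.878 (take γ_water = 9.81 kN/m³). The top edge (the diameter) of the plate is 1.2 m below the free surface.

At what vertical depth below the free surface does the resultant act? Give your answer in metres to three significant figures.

γ = 0.878 × 9.81 = 8.61318 kN/m³.
The centroid of a semicircle lies 4r/(3π) = 0.266531 m from the diameter, here below the top edge, so the centroid depth is h_c = 1.2 + 0.266531 = 1.46653 m.
A = πr²/2 = π × 0.628²/2 = 0.619497 m².
Resultant F = γ·h_c·A = 8.61318 × 1.46653 × 0.619497 = 7.82517 kN.
I_c = (π/8 − 8/(9π))·r⁴ = 0.109757 × 0.628⁴ = 0.0170715 m⁴.
Centre of pressure: y_p = y_c + I_c/(y_c·A) = 1.46653 + 0.0170715/(1.46653 × 0.619497) = 1.46653 + 0.0187906 = 1.48532 m along the plane.

h_p = 1.49 m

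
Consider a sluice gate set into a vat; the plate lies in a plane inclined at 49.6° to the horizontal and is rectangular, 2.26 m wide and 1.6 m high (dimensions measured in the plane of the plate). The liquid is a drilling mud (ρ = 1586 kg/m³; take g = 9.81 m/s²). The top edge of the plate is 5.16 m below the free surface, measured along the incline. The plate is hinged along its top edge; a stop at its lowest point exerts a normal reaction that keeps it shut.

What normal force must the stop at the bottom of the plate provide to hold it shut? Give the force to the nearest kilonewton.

P ≈ 133 kN

γ = ρg = 1586 × 9.81 / 1000 = 15.55866 kN/m³.
Let θ = 49.6° be the plate's angle to the horizontal; measure y along the incline from where the plane meets the free surface. Vertical depth h = y·sinθ with sinθ = 0.761538.
The centroid lies 1.6/2 = 0.8 m below the top edge, so y_c = 5.16 + 0.8 = 5.96 m and h_c = 5.96 × 0.761538 = 4.53877 m.
A = 2.26 × 1.6 = 3.616 m².
Resultant F = γ·h_c·A = 15.55866 × 4.53877 × 3.616 = 255.352 kN.
I_c = b·h³/12 = 2.26 × 1.6³/12 = 0.771413 m⁴.
Centre of pressure: y_p = y_c + I_c/(y_c·A) = 5.96 + 0.771413/(5.96 × 3.616) = 5.96 + 0.0357942 = 5.99579 m along the plane.
The resultant acts 0.8 + 0.0357942 = 0.835794 m (along the plate) below the hinge at the top edge, so the moment about the hinge is M = F × 0.835794 = 255.352 × 0.835794 = 213.422 kN·m.
A normal force at the bottom, 1.6 m from the hinge, must supply this moment: P = 213.422/1.6 = 133.389 kN.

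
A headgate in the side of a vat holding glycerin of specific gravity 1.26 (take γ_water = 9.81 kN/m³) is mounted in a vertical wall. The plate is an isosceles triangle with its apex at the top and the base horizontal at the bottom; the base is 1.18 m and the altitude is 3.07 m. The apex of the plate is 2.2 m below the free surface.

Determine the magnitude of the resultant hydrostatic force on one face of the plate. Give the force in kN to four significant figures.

F ≈ 95.08 kN

γ = 1.26 × 9.81 = 12.3606 kN/m³.
With the apex up, the centroid sits 2h/3 = 2 × 3.07/3 = 2.04667 m below the apex, so the centroid depth is h_c = 2.2 + 2.04667 = 4.24667 m.
A = ½ × 1.18 × 3.07 = 1.8113 m².
Resultant F = γ·h_c·A = 12.3606 × 4.24667 × 1.8113 = 95.0777 kN.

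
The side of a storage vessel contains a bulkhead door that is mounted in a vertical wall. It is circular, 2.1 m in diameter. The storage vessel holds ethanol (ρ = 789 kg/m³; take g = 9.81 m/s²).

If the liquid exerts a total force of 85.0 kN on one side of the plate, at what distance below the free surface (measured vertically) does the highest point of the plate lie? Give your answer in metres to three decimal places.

γ = ρg = 789 × 9.81 / 1000 = 7.74009 kN/m³.
A = π(1.05)² = 3.46361 m².
From F = γ·h_c·A, the centroid depth is h_c = 85.0/(7.74009 × 3.46361) = 3.17062 m.
The centroid is at the centre, 1.05 m below the top of the plate, so the highest point sits at h_top = 3.17062 − 1.05 = 2.12062 m below the surface.

d_top ≈ 2.121 m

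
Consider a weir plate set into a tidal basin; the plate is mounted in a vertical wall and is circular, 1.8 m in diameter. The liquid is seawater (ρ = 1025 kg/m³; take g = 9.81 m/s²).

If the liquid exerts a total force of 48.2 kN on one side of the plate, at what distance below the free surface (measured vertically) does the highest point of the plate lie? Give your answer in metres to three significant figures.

d_top ≈ 0.984 m

γ = ρg = 1025 × 9.81 / 1000 = 10.05525 kN/m³.
A = π(0.9)² = 2.54469 m².
From F = γ·h_c·A, the centroid depth is h_c = 48.2/(10.05525 × 2.54469) = 1.88373 m.
The centroid is at the centre, 0.9 m below the top of the plate, so the highest point sits at h_top = 1.88373 − 0.9 = 0.98373 m below the surface.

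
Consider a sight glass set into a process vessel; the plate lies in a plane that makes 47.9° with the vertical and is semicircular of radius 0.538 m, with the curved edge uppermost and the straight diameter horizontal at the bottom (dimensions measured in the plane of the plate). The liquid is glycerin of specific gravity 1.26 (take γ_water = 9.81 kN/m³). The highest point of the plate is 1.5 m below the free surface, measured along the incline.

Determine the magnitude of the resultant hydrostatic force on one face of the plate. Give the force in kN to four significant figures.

γ = 1.26 × 9.81 = 12.3606 kN/m³.
The plate makes 47.9° with the vertical, i.e. θ = 90° − 47.9° = 42.1° to the horizontal. Measuring y along the incline from the free-surface line, vertical depth h = y·sinθ with sinθ = 0.670427.
The centroid lies 4r/(3π) = 0.228334 m above the diameter, so r − 4r/(3π) = 0.538 − 0.228334 = 0.309666 m below the topmost point, so y_c = 1.5 + 0.309666 = 1.80967 m and h_c = 1.80967 × 0.670427 = 1.21325 m.
A = πr²/2 = π × 0.538²/2 = 0.454658 m².
Resultant F = γ·h_c·A = 12.3606 × 1.21325 × 0.454658 = 6.81828 kN.

F ≈ 6.818 kN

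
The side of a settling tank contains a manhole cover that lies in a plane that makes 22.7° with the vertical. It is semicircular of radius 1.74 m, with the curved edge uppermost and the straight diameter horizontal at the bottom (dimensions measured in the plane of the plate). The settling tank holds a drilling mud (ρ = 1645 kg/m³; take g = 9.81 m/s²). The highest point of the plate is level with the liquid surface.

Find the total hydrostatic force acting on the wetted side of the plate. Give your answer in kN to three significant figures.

F ≈ 70.9 kN

γ = ρg = 1645 × 9.81 / 1000 = 16.13745 kN/m³.
The plate makes 22.7° with the vertical, i.e. θ = 90° − 22.7° = 67.3° to the horizontal. Measuring y along the incline from the free-surface line, vertical depth h = y·sinθ with sinθ = 0.922538.
The centroid lies 4r/(3π) = 0.738479 m above the diameter, so r − 4r/(3π) = 1.74 − 0.738479 = 1.00152 m below the topmost point, so y_c = 1.00152 m and h_c = 1.00152 × 0.922538 = 0.92394 m.
A = πr²/2 = π × 1.74²/2 = 4.75574 m².
Resultant F = γ·h_c·A = 16.13745 × 0.92394 × 4.75574 = 70.9083 kN.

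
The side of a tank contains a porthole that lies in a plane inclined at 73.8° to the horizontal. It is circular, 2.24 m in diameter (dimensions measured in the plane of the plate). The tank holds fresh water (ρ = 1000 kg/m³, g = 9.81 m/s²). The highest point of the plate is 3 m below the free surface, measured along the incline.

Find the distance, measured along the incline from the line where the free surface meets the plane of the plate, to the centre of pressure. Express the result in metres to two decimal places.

y_p = 4.20 m

γ = ρg = 1000 × 9.81 = 9810 N/m³ = 9.81 kN/m³.
Let θ = 73.8° be the plate's angle to the horizontal; measure y along the incline from where the plane meets the free surface. Vertical depth h = y·sinθ with sinθ = 0.960294.
The centroid is at the centre, 1.12 m below the top of the plate, so y_c = 3 + 1.12 = 4.12 m and h_c = 4.12 × 0.960294 = 3.95641 m.
A = π(1.12)² = 3.94081 m².
Resultant F = γ·h_c·A = 9.81 × 3.95641 × 3.94081 = 152.952 kN.
I_c = πr⁴/4 = π × 1.12⁴/4 = 1.23584 m⁴.
Centre of pressure: y_p = y_c + I_c/(y_c·A) = 4.12 + 1.23584/(4.12 × 3.94081) = 4.12 + 0.0761166 = 4.19612 m along the plane.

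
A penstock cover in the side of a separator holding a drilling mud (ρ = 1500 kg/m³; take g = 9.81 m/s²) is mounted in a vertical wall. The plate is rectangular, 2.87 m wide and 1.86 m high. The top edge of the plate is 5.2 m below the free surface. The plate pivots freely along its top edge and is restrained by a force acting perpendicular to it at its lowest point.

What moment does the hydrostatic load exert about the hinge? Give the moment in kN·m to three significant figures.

γ = ρg = 1500 × 9.81 / 1000 = 14.715 kN/m³.
The centroid lies 1.86/2 = 0.93 m below the top edge, so the centroid depth is h_c = 5.2 + 0.93 = 6.13 m.
A = 2.87 × 1.86 = 5.3382 m².
Resultant F = γ·h_c·A = 14.715 × 6.13 × 5.3382 = 481.521 kN.
I_c = b·h³/12 = 2.87 × 1.86³/12 = 1.539 m⁴.
Centre of pressure: y_p = y_c + I_c/(y_c·A) = 6.13 + 1.539/(6.13 × 5.3382) = 6.13 + 0.0470309 = 6.17703 m along the plane.
The resultant acts 0.93 + 0.0470309 = 0.977031 m (along the plate) below the hinge at the top edge, so the moment about the hinge is M = F × 0.977031 = 481.521 × 0.977031 = 470.461 kN·m.

M ≈ 470 kN·m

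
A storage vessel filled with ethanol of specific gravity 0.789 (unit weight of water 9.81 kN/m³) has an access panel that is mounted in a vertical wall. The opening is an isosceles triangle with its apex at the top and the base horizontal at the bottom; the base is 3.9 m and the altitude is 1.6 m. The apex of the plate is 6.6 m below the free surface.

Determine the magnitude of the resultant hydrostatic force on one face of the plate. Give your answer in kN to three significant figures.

γ = 0.789 × 9.81 = 7.74009 kN/m³.
With the apex up, the centroid sits 2h/3 = 2 × 1.6/3 = 1.06667 m below the apex, so the centroid depth is h_c = 6.6 + 1.06667 = 7.66667 m.
A = ½ × 3.9 × 1.6 = 3.12 m².
Resultant F = γ·h_c·A = 7.74009 × 7.66667 × 3.12 = 185.143 kN.

F ≈ 185 kN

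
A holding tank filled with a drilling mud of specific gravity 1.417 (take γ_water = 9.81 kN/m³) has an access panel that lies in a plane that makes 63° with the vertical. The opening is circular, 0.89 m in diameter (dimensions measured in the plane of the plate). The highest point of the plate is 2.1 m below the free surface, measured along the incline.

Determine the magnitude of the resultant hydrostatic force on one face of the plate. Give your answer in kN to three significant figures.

F ≈ 9.99 kN

γ = 1.417 × 9.81 = 13.90077 kN/m³.
The plate makes 63° with the vertical, i.e. θ = 90° − 63° = 27° to the horizontal. Measuring y along the incline from the free-surface line, vertical depth h = y·sinθ with sinθ = 0.453990.
The centroid is at the centre, 0.445 m below the top of the plate, so y_c = 2.1 + 0.445 = 2.545 m and h_c = 2.545 × 0.453990 = 1.1554 m.
A = π(0.445)² = 0.622114 m².
Resultant F = γ·h_c·A = 13.90077 × 1.1554 × 0.622114 = 9.99174 kN.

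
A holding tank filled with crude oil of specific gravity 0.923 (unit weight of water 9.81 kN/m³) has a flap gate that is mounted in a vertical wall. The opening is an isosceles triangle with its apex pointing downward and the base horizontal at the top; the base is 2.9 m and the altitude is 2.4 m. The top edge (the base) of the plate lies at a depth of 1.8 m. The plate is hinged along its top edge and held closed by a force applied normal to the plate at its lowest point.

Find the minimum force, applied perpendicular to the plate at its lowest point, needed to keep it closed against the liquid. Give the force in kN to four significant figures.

γ = 0.923 × 9.81 = 9.05463 kN/m³.
With the apex down, the centroid sits h/3 = 2.4/3 = 0.8 m below the base (the top edge), so the centroid depth is h_c = 1.8 + 0.8 = 2.6 m.
A = ½ × 2.9 × 2.4 = 3.48 m².
Resultant F = γ·h_c·A = 9.05463 × 2.6 × 3.48 = 81.9263 kN.
I_c = b·h³/36 = 2.9 × 2.4³/36 = 1.1136 m⁴.
Centre of pressure: y_p = y_c + I_c/(y_c·A) = 2.6 + 1.1136/(2.6 × 3.48) = 2.6 + 0.123077 = 2.72308 m along the plane.
The resultant acts 0.8 + 0.123077 = 0.923077 m (along the plate) below the hinge at the top edge, so the moment about the hinge is M = F × 0.923077 = 81.9263 × 0.923077 = 75.6243 kN·m.
A normal force at the bottom, 2.4 m from the hinge, must supply this moment: P = 75.6243/2.4 = 31.5101 kN.

P ≈ 31.51 kN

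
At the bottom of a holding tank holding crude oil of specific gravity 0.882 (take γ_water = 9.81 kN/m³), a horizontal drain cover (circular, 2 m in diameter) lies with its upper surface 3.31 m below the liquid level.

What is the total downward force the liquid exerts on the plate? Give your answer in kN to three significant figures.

F ≈ 90.0 kN

γ = 0.882 × 9.81 = 8.65242 kN/m³.
The plate is horizontal, so pressure is uniform at p = γ·h = 8.65242 × 3.31 = 28.6395 kN/m².
A = π(1)² = 3.14159 m².
F = p·A = 28.6395 × 3.14159 = 89.9736 kN.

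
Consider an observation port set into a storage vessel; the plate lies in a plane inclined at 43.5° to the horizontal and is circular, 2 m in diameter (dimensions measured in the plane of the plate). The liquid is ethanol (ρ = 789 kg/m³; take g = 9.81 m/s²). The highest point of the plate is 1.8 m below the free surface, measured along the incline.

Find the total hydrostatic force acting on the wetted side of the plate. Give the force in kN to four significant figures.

γ = ρg = 789 × 9.81 / 1000 = 7.74009 kN/m³.
Let θ = 43.5° be the plate's angle to the horizontal; measure y along the incline from where the plane meets the free surface. Vertical depth h = y·sinθ with sinθ = 0.688355.
The centroid is at the centre, 1 m below the top of the plate, so y_c = 1.8 + 1 = 2.8 m and h_c = 2.8 × 0.688355 = 1.92739 m.
A = π(1)² = 3.14159 m².
Resultant F = γ·h_c·A = 7.74009 × 1.92739 × 3.14159 = 46.8668 kN.

F ≈ 46.87 kN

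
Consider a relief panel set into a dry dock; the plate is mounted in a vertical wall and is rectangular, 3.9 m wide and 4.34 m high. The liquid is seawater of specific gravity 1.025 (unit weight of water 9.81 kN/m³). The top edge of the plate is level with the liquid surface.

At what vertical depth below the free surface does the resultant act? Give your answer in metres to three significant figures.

h_p = 2.89 m

γ = 1.025 × 9.81 = 10.05525 kN/m³.
The centroid lies 4.34/2 = 2.17 m below the top edge, so the centroid depth is h_c = 2.17 m.
A = 3.9 × 4.34 = 16.926 m².
Resultant F = γ·h_c·A = 10.05525 × 2.17 × 16.926 = 369.324 kN.
I_c = b·h³/12 = 3.9 × 4.34³/12 = 26.5676 m⁴.
Centre of pressure: y_p = y_c + I_c/(y_c·A) = 2.17 + 26.5676/(2.17 × 16.926) = 2.17 + 0.723333 = 2.89333 m along the plane.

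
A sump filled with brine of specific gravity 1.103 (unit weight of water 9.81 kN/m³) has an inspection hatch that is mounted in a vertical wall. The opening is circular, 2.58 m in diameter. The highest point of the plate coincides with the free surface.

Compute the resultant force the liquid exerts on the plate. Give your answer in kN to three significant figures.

γ = 1.103 × 9.81 = 10.82043 kN/m³.
The centroid is at the centre, 1.29 m below the top of the plate, so the centroid depth is h_c = 1.29 m.
A = π(1.29)² = 5.22792 m².
Resultant F = γ·h_c·A = 10.82043 × 1.29 × 5.22792 = 72.9732 kN.

F ≈ 73.0 kN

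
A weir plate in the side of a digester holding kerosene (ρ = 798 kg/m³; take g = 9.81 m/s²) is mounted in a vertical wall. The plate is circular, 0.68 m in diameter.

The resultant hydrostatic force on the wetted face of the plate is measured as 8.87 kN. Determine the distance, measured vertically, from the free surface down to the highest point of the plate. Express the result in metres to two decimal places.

d_top ≈ 2.78 m

γ = ρg = 798 × 9.81 / 1000 = 7.82838 kN/m³.
A = π(0.34)² = 0.363168 m².
From F = γ·h_c·A, the centroid depth is h_c = 8.87/(7.82838 × 0.363168) = 3.11992 m.
The centroid is at the centre, 0.34 m below the top of the plate, so the highest point sits at h_top = 3.11992 − 0.34 = 2.77992 m below the surface.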